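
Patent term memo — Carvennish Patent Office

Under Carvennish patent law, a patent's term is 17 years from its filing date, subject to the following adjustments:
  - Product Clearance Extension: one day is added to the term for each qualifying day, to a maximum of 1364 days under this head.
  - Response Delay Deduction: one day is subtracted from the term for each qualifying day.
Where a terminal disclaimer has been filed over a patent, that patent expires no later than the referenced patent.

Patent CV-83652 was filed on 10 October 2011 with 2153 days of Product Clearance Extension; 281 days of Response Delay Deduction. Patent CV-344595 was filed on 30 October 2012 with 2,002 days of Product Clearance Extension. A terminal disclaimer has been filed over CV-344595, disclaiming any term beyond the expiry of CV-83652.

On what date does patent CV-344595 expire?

September 28, 2031

Natural term of CV-344595:
  Base: filing + 17 years → 30 October 2029.
  Product Clearance Extension: 2002 days claimed exceeds the 1364-day cap, so +1364 days → 25 July 2033.
Expiry of referenced patent CV-83652:
  Base: filing + 17 years → 10 October 2028.
  Product Clearance Extension: 2153 days claimed exceeds the 1364-day cap, so +1364 days → 5 July 2032.
  Response Delay Deduction: −281 days → 28 September 2031.
Terminal disclaimer: CV-344595 expires on the earlier of 25 July 2033 and 28 September 2031.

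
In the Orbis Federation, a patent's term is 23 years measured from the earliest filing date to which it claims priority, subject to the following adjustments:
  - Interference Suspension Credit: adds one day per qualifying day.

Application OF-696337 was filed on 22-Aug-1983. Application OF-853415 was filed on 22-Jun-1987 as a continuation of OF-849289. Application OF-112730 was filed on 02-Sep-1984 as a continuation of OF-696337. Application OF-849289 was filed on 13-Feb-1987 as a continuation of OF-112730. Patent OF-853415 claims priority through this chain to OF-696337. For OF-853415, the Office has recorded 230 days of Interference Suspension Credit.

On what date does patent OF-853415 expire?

April 9, 2007

Earliest priority filing: 22 August 1983.
Base term: 22 August 1983 + 23 years → 22 August 2006.
Interference Suspension Credit: +230 days → 9 April 2007.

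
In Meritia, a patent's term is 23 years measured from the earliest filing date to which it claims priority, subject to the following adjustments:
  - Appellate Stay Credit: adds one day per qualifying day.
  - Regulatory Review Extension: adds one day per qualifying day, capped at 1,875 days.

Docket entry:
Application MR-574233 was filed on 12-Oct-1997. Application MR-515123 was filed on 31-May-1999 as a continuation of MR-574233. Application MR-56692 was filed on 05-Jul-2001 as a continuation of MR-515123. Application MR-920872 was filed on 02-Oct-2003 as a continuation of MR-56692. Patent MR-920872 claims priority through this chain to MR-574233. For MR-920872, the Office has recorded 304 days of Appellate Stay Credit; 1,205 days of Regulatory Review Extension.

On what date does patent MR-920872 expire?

Earliest priority filing: 12 October 1997.
Base term: 12 October 1997 + 23 years → 12 October 2020.
Appellate Stay Credit: +304 days → 12 August 2021.
Regulatory Review Extension: 1205 days (within the 1875-day cap) → +1205 days → 29 November 2024.

November 29, 2024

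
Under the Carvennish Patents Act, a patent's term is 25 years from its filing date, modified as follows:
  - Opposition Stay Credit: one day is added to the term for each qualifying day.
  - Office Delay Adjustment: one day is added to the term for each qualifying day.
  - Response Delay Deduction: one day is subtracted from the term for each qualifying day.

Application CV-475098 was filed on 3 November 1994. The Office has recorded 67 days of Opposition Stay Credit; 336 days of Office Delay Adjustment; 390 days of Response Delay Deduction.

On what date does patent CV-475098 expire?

Base term: filing date + 25 years → 3 November 2019.
Opposition Stay Credit: +67 days → 9 January 2020.
Office Delay Adjustment: +336 days → 10 December 2020.
Response Delay Deduction: −390 days → 16 November 2019.

November 16, 2019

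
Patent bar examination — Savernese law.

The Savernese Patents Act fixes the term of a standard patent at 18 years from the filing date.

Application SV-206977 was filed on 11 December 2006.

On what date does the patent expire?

Filing date + 18 years → 11 December 2024.

December 11, 2024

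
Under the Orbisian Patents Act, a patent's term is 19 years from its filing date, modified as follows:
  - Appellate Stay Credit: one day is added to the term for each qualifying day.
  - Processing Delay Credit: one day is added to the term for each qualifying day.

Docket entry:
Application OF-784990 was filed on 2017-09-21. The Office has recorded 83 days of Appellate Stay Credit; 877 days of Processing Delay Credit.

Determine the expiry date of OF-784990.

May 9, 2039

Base term: filing date + 19 years → 21 September 2036.
Appellate Stay Credit: +83 days → 13 December 2036.
Processing Delay Credit: +877 days → 9 May 2039.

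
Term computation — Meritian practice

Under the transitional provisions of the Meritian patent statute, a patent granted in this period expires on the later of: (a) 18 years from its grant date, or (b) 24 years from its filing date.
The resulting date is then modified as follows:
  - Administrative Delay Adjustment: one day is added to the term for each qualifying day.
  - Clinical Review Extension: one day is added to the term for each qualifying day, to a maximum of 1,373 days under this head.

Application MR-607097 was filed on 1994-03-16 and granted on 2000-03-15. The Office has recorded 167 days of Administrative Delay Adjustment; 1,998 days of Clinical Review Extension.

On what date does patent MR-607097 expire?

(a) grant + 18 years → 15 March 2018.
(b) filing + 24 years → 16 March 2018.
Later of the two: 16 March 2018.
Administrative Delay Adjustment: +167 days → 30 August 2018.
Clinical Review Extension: 1998 days claimed exceeds the 1373-day cap, so +1373 days → 3 June 2022.

2022-06-03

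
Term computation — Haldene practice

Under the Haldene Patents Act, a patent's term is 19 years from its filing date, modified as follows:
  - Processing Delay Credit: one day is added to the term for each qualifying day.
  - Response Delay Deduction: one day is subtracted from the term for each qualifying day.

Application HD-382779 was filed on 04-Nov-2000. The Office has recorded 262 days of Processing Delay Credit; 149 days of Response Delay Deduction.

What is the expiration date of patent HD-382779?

February 25, 2020

Base term: filing date + 19 years → 4 November 2019.
Processing Delay Credit: +262 days → 23 July 2020.
Response Delay Deduction: −149 days → 25 February 2020.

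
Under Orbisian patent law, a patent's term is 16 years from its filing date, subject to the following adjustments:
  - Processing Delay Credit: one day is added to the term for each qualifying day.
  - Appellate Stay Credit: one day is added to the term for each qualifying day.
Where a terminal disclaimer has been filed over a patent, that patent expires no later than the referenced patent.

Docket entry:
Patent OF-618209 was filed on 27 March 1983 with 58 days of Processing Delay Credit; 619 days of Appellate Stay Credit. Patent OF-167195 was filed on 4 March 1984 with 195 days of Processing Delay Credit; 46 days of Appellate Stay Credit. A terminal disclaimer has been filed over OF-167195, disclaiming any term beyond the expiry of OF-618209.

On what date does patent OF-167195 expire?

Natural term of OF-167195:
  Base: filing + 16 years → 4 March 2000.
  Processing Delay Credit: +195 days → 15 September 2000.
  Appellate Stay Credit: +46 days → 31 October 2000.
Expiry of referenced patent OF-618209:
  Base: filing + 16 years → 27 March 1999.
  Processing Delay Credit: +58 days → 24 May 1999.
  Appellate Stay Credit: +619 days → 1 February 2001.
Terminal disclaimer: OF-167195 expires on the earlier of 31 October 2000 and 1 February 2001.

2000-10-31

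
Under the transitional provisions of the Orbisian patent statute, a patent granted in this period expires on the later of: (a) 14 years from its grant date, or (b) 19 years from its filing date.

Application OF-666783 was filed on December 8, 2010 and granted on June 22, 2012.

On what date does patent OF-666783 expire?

December 8, 2029

(a) grant + 14 years → 22 June 2026.
(b) filing + 19 years → 8 December 2029.
Later of the two: 8 December 2029.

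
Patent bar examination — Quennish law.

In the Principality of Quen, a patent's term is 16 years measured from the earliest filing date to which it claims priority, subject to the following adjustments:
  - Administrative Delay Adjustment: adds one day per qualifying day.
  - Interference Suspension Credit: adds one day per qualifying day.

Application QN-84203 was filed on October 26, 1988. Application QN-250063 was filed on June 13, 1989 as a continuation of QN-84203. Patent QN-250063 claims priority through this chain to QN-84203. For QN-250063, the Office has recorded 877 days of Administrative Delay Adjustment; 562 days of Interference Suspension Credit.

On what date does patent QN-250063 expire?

October 4, 2008

Earliest priority filing: 26 October 1988.
Base term: 26 October 1988 + 16 years → 26 October 2004.
Administrative Delay Adjustment: +877 days → 22 March 2007.
Interference Suspension Credit: +562 days → 4 October 2008.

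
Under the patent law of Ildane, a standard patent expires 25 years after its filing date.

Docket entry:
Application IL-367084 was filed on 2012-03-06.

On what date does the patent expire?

2037-03-06

Filing date + 25 years → 6 March 2037.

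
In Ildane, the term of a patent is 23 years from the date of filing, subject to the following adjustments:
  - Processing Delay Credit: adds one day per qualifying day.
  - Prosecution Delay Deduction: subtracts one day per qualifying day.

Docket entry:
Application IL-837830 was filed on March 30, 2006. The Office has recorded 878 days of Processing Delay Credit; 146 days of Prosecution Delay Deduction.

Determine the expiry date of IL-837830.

Base term: filing date + 23 years → 30 March 2029.
Processing Delay Credit: +878 days → 25 August 2031.
Prosecution Delay Deduction: −146 days → 1 April 2031.

April 1, 2031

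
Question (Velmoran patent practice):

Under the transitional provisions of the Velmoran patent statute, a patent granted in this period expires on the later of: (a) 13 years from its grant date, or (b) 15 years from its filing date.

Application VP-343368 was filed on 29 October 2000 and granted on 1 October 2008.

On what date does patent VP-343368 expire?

(a) grant + 13 years → 1 October 2021.
(b) filing + 15 years → 29 October 2015.
Later of the two: 1 October 2021.

October 1, 2021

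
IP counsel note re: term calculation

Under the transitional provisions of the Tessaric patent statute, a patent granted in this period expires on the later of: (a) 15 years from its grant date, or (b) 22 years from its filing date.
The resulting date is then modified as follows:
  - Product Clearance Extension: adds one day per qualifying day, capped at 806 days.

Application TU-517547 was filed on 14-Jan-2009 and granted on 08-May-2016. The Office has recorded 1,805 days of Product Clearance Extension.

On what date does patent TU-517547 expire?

(a) grant + 15 years → 8 May 2031.
(b) filing + 22 years → 14 January 2031.
Later of the two: 8 May 2031.
Product Clearance Extension: 1805 days claimed exceeds the 806-day cap, so +806 days → 22 July 2033.

July 22, 2033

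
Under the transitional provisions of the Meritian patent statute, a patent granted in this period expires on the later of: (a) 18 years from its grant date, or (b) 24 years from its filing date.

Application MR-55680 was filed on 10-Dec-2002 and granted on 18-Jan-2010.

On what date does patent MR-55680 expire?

(a) grant + 18 years → 18 January 2028.
(b) filing + 24 years → 10 December 2026.
Later of the two: 18 January 2028.

January 18, 2028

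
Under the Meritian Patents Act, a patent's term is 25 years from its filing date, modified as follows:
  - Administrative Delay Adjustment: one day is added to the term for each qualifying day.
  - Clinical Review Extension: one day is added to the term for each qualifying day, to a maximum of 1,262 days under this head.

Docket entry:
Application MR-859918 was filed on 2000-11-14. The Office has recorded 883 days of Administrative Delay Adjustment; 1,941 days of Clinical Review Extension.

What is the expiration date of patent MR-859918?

Base term: filing date + 25 years → 14 November 2025.
Administrative Delay Adjustment: +883 days → 15 April 2028.
Clinical Review Extension: 1941 days claimed exceeds the 1262-day cap, so +1262 days → 29 September 2031.

2031-09-29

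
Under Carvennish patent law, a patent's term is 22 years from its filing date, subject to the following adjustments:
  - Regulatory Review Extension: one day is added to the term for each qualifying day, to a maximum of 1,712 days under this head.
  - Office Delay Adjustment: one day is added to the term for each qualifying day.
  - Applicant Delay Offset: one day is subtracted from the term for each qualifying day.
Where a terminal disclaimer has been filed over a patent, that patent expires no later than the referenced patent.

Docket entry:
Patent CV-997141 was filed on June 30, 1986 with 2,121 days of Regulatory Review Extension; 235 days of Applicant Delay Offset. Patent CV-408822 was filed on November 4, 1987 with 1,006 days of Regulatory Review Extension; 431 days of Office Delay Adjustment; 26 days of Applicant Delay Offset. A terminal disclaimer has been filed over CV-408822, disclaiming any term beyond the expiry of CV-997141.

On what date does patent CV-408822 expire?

Natural term of CV-408822:
  Base: filing + 22 years → 4 November 2009.
  Regulatory Review Extension: 1006 days (within the 1712-day cap) → +1006 days → 6 August 2012.
  Office Delay Adjustment: +431 days → 11 October 2013.
  Applicant Delay Offset: −26 days → 15 September 2013.
Expiry of referenced patent CV-997141:
  Base: filing + 22 years → 30 June 2008.
  Regulatory Review Extension: 2121 days claimed exceeds the 1712-day cap, so +1712 days → 8 March 2013.
  Applicant Delay Offset: −235 days → 16 July 2012.
Terminal disclaimer: CV-408822 expires on the earlier of 15 September 2013 and 16 July 2012.

2012-07-16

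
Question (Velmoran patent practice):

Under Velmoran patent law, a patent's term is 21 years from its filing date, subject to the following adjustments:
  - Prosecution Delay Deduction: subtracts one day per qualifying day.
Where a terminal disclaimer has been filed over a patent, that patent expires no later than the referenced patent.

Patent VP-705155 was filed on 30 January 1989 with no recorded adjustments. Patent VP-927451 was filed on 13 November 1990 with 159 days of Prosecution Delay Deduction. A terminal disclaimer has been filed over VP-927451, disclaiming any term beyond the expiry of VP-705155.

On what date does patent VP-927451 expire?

Natural term of VP-927451:
  Base: filing + 21 years → 13 November 2011.
  Prosecution Delay Deduction: −159 days → 7 June 2011.
Expiry of referenced patent VP-705155:
  Base: filing + 21 years → 30 January 2010.
Terminal disclaimer: VP-927451 expires on the earlier of 7 June 2011 and 30 January 2010.

2010-01-30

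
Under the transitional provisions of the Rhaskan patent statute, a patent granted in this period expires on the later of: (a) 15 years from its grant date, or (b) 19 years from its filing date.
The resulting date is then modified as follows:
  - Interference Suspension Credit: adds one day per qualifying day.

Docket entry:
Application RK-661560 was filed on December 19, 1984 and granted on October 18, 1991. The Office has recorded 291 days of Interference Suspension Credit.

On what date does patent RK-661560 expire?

(a) grant + 15 years → 18 October 2006.
(b) filing + 19 years → 19 December 2003.
Later of the two: 18 October 2006.
Interference Suspension Credit: +291 days → 5 August 2007.

August 5, 2007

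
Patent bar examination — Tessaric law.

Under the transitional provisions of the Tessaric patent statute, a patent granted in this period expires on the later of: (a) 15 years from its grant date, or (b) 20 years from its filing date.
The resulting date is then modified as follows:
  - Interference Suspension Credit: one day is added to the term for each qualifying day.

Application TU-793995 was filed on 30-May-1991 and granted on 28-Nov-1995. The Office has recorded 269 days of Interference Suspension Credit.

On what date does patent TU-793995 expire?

February 23, 2012

(a) grant + 15 years → 28 November 2010.
(b) filing + 20 years → 30 May 2011.
Later of the two: 30 May 2011.
Interference Suspension Credit: +269 days → 23 February 2012.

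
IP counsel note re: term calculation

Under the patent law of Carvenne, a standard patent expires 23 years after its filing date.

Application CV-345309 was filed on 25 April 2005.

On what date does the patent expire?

Filing date + 23 years → 25 April 2028.

2028-04-25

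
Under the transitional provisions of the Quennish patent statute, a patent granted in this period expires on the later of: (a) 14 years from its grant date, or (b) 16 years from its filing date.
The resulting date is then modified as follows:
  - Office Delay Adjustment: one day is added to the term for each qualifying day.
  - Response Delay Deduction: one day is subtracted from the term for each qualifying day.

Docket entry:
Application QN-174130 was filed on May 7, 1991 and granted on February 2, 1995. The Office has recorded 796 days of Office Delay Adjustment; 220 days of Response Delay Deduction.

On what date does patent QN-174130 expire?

(a) grant + 14 years → 2 February 2009.
(b) filing + 16 years → 7 May 2007.
Later of the two: 2 February 2009.
Office Delay Adjustment: +796 days → 9 April 2011.
Response Delay Deduction: −220 days → 1 September 2010.

September 1, 2010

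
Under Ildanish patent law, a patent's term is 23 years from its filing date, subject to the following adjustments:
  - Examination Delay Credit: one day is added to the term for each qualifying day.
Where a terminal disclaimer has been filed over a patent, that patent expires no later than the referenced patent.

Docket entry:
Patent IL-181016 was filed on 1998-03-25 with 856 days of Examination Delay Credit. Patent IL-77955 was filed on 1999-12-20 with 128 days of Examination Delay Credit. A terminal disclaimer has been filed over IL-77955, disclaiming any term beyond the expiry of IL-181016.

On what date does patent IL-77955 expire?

2023-04-27

Natural term of IL-77955:
  Base: filing + 23 years → 20 December 2022.
  Examination Delay Credit: +128 days → 27 April 2023.
Expiry of referenced patent IL-181016:
  Base: filing + 23 years → 25 March 2021.
  Examination Delay Credit: +856 days → 29 July 2023.
Terminal disclaimer: IL-77955 expires on the earlier of 27 April 2023 and 29 July 2023.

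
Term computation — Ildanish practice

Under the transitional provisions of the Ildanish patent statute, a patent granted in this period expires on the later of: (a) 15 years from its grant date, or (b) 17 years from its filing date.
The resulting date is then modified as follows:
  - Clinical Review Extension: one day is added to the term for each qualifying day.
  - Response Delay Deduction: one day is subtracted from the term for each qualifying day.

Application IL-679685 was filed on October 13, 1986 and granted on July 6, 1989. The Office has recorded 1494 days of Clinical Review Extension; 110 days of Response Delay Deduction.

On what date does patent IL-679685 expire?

(a) grant + 15 years → 6 July 2004.
(b) filing + 17 years → 13 October 2003.
Later of the two: 6 July 2004.
Clinical Review Extension: +1494 days → 8 August 2008.
Response Delay Deduction: −110 days → 20 April 2008.

April 20, 2008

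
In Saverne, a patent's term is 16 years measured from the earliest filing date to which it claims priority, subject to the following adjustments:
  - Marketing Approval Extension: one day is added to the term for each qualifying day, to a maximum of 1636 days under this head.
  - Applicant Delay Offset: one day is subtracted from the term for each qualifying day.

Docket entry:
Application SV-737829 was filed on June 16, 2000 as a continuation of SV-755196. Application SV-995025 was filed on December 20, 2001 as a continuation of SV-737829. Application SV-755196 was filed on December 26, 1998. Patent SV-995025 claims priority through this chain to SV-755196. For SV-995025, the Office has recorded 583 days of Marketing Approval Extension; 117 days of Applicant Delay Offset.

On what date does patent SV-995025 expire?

2016-04-05

Earliest priority filing: 26 December 1998.
Base term: 26 December 1998 + 16 years → 26 December 2014.
Marketing Approval Extension: 583 days (within the 1636-day cap) → +583 days → 31 July 2016.
Applicant Delay Offset: −117 days → 5 April 2016.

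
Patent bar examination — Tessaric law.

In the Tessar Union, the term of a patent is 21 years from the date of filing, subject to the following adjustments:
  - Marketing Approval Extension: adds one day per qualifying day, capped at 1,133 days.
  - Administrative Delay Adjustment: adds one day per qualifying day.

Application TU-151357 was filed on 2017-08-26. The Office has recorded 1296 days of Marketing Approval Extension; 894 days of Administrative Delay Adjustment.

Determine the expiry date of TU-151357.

March 14, 2044

Base term: filing date + 21 years → 26 August 2038.
Marketing Approval Extension: 1296 days claimed exceeds the 1133-day cap, so +1133 days → 2 October 2041.
Administrative Delay Adjustment: +894 days → 14 March 2044.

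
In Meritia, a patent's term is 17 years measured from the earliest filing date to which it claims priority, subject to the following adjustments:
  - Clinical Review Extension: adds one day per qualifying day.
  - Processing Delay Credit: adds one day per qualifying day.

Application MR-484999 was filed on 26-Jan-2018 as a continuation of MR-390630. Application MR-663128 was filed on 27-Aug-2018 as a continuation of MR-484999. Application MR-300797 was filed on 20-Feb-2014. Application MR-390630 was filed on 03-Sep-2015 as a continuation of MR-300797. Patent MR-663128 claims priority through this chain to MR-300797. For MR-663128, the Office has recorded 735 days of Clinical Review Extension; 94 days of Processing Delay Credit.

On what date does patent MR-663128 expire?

Earliest priority filing: 20 February 2014.
Base term: 20 February 2014 + 17 years → 20 February 2031.
Clinical Review Extension: +735 days → 24 February 2033.
Processing Delay Credit: +94 days → 29 May 2033.

2033-05-29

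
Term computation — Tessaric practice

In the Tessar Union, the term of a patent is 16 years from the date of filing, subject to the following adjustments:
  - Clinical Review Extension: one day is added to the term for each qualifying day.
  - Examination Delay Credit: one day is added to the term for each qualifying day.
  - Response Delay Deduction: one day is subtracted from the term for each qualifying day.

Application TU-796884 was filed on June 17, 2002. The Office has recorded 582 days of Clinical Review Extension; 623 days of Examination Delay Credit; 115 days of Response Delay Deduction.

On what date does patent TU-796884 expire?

2021-06-11

Base term: filing date + 16 years → 17 June 2018.
Clinical Review Extension: +582 days → 20 January 2020.
Examination Delay Credit: +623 days → 4 October 2021.
Response Delay Deduction: −115 days → 11 June 2021.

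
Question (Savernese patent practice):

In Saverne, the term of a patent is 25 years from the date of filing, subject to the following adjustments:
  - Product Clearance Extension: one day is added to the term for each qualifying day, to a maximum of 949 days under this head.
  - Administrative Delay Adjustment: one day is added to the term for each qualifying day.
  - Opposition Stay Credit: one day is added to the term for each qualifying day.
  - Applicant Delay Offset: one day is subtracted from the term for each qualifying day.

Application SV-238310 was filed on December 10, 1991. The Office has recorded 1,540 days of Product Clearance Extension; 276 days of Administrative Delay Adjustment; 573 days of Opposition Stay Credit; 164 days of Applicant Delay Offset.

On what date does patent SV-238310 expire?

Base term: filing date + 25 years → 10 December 2016.
Product Clearance Extension: 1540 days claimed exceeds the 949-day cap, so +949 days → 17 July 2019.
Administrative Delay Adjustment: +276 days → 18 April 2020.
Opposition Stay Credit: +573 days → 12 November 2021.
Applicant Delay Offset: −164 days → 1 June 2021.

June 1, 2021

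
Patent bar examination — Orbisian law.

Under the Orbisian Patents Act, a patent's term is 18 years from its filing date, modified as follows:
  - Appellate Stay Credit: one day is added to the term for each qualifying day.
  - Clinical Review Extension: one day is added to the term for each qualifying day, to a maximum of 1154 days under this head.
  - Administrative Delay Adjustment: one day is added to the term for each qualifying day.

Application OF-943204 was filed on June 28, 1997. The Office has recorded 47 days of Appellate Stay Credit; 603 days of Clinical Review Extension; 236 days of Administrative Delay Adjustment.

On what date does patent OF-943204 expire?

November 30, 2017

Base term: filing date + 18 years → 28 June 2015.
Appellate Stay Credit: +47 days → 14 August 2015.
Clinical Review Extension: 603 days (within the 1154-day cap) → +603 days → 8 April 2017.
Administrative Delay Adjustment: +236 days → 30 November 2017.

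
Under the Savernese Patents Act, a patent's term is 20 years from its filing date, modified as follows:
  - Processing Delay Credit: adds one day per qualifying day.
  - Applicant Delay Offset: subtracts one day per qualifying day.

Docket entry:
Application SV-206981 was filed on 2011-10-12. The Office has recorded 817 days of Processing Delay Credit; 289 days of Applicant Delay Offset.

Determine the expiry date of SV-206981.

Base term: filing date + 20 years → 12 October 2031.
Processing Delay Credit: +817 days → 6 January 2034.
Applicant Delay Offset: −289 days → 23 March 2033.

2033-03-23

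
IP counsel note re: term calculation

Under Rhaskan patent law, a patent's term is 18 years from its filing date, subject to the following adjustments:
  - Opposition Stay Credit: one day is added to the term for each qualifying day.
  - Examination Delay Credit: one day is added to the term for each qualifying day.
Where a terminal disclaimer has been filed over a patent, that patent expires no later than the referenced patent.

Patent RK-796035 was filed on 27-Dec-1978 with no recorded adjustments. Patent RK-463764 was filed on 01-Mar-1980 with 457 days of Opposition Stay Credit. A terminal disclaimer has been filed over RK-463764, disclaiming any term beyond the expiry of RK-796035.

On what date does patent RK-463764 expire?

1996-12-27

Natural term of RK-463764:
  Base: filing + 18 years → 1 March 1998.
  Opposition Stay Credit: +457 days → 1 June 1999.
Expiry of referenced patent RK-796035:
  Base: filing + 18 years → 27 December 1996.
Terminal disclaimer: RK-463764 expires on the earlier of 1 June 1999 and 27 December 1996.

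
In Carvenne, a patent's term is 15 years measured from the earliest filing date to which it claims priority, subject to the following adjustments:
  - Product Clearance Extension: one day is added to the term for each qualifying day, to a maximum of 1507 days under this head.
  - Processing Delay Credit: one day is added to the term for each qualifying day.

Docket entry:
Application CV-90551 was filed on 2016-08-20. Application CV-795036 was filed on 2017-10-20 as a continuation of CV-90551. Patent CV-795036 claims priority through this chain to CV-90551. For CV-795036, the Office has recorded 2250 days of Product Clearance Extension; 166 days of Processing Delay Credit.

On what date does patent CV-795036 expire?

2036-03-19

Earliest priority filing: 20 August 2016.
Base term: 20 August 2016 + 15 years → 20 August 2031.
Product Clearance Extension: 2250 days claimed exceeds the 1507-day cap, so +1507 days → 5 October 2035.
Processing Delay Credit: +166 days → 19 March 2036.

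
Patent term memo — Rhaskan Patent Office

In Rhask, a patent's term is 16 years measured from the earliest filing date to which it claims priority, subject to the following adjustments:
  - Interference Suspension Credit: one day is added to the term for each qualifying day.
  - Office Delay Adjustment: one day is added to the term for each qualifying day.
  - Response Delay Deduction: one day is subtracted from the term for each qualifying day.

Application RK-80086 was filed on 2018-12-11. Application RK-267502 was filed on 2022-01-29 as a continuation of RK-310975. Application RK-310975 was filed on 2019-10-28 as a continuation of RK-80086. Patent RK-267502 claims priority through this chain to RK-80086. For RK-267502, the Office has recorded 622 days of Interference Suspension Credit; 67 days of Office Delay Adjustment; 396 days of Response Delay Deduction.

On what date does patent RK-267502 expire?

September 30, 2035

Earliest priority filing: 11 December 2018.
Base term: 11 December 2018 + 16 years → 11 December 2034.
Interference Suspension Credit: +622 days → 24 August 2036.
Office Delay Adjustment: +67 days → 30 October 2036.
Response Delay Deduction: −396 days → 30 September 2035.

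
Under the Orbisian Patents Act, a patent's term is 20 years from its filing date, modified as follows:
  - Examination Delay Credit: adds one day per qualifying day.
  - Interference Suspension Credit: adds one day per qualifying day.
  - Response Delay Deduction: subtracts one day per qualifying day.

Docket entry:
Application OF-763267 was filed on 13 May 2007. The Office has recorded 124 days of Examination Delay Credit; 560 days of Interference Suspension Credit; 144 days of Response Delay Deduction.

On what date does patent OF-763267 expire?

2028-11-03

Base term: filing date + 20 years → 13 May 2027.
Examination Delay Credit: +124 days → 14 September 2027.
Interference Suspension Credit: +560 days → 27 March 2029.
Response Delay Deduction: −144 days → 3 November 2028.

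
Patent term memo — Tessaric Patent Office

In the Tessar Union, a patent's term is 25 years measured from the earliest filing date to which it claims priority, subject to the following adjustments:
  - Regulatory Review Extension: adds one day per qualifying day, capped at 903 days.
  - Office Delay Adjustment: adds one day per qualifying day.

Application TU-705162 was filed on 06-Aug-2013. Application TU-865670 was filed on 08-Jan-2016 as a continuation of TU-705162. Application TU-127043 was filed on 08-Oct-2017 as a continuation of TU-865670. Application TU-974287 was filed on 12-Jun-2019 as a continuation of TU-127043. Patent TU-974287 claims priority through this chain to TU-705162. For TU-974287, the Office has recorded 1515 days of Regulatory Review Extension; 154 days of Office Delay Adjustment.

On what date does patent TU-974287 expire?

Earliest priority filing: 6 August 2013.
Base term: 6 August 2013 + 25 years → 6 August 2038.
Regulatory Review Extension: 1515 days claimed exceeds the 903-day cap, so +903 days → 25 January 2041.
Office Delay Adjustment: +154 days → 28 June 2041.

June 28, 2041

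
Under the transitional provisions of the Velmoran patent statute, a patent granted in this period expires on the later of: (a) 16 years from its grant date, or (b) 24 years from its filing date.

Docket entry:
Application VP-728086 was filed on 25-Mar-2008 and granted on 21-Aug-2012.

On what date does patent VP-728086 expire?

2032-03-25

(a) grant + 16 years → 21 August 2028.
(b) filing + 24 years → 25 March 2032.
Later of the two: 25 March 2032.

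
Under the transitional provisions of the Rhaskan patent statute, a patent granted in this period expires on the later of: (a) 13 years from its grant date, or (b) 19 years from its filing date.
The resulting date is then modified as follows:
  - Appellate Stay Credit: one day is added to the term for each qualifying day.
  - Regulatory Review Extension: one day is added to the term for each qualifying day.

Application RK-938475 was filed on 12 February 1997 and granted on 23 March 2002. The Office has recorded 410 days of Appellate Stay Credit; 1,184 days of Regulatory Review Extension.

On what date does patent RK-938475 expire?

(a) grant + 13 years → 23 March 2015.
(b) filing + 19 years → 12 February 2016.
Later of the two: 12 February 2016.
Appellate Stay Credit: +410 days → 28 March 2017.
Regulatory Review Extension: +1184 days → 24 June 2020.

2020-06-24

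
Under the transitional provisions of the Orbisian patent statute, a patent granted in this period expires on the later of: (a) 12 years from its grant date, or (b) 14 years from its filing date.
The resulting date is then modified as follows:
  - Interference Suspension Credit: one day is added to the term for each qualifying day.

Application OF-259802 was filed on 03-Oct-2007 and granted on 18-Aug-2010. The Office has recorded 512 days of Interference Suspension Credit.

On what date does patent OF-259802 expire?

(a) grant + 12 years → 18 August 2022.
(b) filing + 14 years → 3 October 2021.
Later of the two: 18 August 2022.
Interference Suspension Credit: +512 days → 12 January 2024.

2024-01-12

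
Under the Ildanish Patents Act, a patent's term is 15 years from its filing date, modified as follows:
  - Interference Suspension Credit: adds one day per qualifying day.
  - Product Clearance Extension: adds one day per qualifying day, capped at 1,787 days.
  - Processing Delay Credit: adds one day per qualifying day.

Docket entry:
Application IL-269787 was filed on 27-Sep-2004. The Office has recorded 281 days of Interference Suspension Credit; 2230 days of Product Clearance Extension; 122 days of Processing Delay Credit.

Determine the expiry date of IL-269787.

Base term: filing date + 15 years → 27 September 2019.
Interference Suspension Credit: +281 days → 4 July 2020.
Product Clearance Extension: 2230 days claimed exceeds the 1787-day cap, so +1787 days → 26 May 2025.
Processing Delay Credit: +122 days → 25 September 2025.

2025-09-25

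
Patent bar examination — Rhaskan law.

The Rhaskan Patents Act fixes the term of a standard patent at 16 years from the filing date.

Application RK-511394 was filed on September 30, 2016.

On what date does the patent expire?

Filing date + 16 years → 30 September 2032.

September 30, 2032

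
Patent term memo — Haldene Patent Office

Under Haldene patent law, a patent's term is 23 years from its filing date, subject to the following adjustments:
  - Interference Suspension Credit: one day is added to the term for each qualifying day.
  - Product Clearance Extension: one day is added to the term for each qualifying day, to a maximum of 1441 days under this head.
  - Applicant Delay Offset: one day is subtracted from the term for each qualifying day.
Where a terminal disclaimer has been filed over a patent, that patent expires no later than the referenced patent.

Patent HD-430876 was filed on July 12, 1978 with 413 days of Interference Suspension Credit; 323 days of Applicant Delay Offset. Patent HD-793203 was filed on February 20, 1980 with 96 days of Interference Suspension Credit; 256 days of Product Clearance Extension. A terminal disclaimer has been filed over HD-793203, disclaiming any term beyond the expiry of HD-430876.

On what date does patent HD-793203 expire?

Natural term of HD-793203:
  Base: filing + 23 years → 20 February 2003.
  Interference Suspension Credit: +96 days → 27 May 2003.
  Product Clearance Extension: 256 days (within the 1441-day cap) → +256 days → 7 February 2004.
Expiry of referenced patent HD-430876:
  Base: filing + 23 years → 12 July 2001.
  Interference Suspension Credit: +413 days → 29 August 2002.
  Applicant Delay Offset: −323 days → 10 October 2001.
Terminal disclaimer: HD-793203 expires on the earlier of 7 February 2004 and 10 October 2001.

October 10, 2001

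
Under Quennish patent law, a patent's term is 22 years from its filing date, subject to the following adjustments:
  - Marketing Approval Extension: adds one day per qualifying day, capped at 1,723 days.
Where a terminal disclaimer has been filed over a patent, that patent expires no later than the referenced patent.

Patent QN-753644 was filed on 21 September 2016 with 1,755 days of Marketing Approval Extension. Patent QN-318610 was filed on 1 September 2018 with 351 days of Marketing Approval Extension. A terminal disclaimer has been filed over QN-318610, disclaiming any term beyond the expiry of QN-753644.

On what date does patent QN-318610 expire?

Natural term of QN-318610:
  Base: filing + 22 years → 1 September 2040.
  Marketing Approval Extension: 351 days (within the 1723-day cap) → +351 days → 18 August 2041.
Expiry of referenced patent QN-753644:
  Base: filing + 22 years → 21 September 2038.
  Marketing Approval Extension: 1755 days claimed exceeds the 1723-day cap, so +1723 days → 10 June 2043.
Terminal disclaimer: QN-318610 expires on the earlier of 18 August 2041 and 10 June 2043.

2041-08-18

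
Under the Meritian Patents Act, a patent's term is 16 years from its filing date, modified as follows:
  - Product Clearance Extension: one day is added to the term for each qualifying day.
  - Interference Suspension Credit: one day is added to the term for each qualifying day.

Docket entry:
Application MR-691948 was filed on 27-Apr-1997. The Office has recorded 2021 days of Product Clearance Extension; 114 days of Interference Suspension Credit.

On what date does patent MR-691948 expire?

Base term: filing date + 16 years → 27 April 2013.
Product Clearance Extension: +2021 days → 8 November 2018.
Interference Suspension Credit: +114 days → 2 March 2019.

2019-03-02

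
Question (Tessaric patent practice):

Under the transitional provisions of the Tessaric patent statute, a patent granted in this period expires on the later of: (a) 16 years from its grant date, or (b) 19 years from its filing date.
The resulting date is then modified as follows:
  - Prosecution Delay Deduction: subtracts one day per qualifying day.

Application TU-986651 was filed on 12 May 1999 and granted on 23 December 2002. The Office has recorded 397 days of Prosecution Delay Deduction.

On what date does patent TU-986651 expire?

(a) grant + 16 years → 23 December 2018.
(b) filing + 19 years → 12 May 2018.
Later of the two: 23 December 2018.
Prosecution Delay Deduction: −397 days → 21 November 2017.

November 21, 2017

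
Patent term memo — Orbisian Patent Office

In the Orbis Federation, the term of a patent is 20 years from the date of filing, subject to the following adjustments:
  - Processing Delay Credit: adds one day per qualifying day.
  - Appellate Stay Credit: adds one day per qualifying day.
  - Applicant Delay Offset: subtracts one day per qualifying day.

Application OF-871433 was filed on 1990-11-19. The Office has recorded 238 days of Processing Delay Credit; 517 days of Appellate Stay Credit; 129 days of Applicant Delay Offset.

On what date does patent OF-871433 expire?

Base term: filing date + 20 years → 19 November 2010.
Processing Delay Credit: +238 days → 15 July 2011.
Appellate Stay Credit: +517 days → 13 December 2012.
Applicant Delay Offset: −129 days → 6 August 2012.

2012-08-06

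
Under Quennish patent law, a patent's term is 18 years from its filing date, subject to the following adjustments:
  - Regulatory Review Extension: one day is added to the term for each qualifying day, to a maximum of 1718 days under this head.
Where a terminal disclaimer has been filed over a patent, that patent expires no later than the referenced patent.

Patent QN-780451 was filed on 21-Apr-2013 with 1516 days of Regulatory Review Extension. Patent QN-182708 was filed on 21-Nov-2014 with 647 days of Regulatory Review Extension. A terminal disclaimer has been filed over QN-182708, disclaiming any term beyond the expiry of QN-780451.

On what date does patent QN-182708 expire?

Natural term of QN-182708:
  Base: filing + 18 years → 21 November 2032.
  Regulatory Review Extension: 647 days (within the 1718-day cap) → +647 days → 30 August 2034.
Expiry of referenced patent QN-780451:
  Base: filing + 18 years → 21 April 2031.
  Regulatory Review Extension: 1516 days (within the 1718-day cap) → +1516 days → 15 June 2035.
Terminal disclaimer: QN-182708 expires on the earlier of 30 August 2034 and 15 June 2035.

2034-08-30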